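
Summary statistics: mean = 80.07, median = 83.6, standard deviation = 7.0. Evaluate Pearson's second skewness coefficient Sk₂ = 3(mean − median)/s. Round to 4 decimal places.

Sk₂ = 3(80.07 − 83.6) / 7.0 = 3 × -3.5300 / 7.0
    = -10.5900 / 7.0 ≈ -1.5129

-1.5129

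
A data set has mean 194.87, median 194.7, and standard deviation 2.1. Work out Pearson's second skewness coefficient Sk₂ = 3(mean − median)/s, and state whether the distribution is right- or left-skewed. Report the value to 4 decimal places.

0.2429, right-skewed

Sk₂ = 3(194.87 − 194.7) / 2.1 = 3 × 0.1700 / 2.1
    = 0.5100 / 2.1 ≈ 0.2429
Sk₂ > 0 ⇒ mean > median ⇒ right-skewed (positive skew).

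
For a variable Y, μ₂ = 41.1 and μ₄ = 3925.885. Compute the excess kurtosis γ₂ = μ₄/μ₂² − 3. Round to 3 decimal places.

-0.676

μ₂² = 41.1² = 1689.21000
μ₄/μ₂² = 3925.885 / 1689.21000 = 2.32410
γ₂ = 2.32410 − 3 ≈ -0.676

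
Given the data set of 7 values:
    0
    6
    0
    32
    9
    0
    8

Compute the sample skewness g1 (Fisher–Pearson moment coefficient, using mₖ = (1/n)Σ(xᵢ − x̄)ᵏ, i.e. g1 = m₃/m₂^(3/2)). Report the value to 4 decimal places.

x̄ = (0 + 6 + 0 + 32 + 9 + 0 + 8) / 7 = 7.8571
deviations (xᵢ − x̄): -7.8571, -1.8571, -7.8571, 24.1429, 1.1429, -7.8571, 0.1429
Σ(xᵢ − x̄)² = 772.8571 ⇒ m₂ = 772.8571/7 = 110.40816
Σ(xᵢ − x̄)³ = 12612.2449 ⇒ m₃ = 12612.2449/7 = 1801.74927
m₂^(3/2) = 110.40816^(1.5) = 1160.11696
g1 = m₃ / m₂^(3/2) = 1801.74927 / 1160.11696 ≈ 1.5531

1.5531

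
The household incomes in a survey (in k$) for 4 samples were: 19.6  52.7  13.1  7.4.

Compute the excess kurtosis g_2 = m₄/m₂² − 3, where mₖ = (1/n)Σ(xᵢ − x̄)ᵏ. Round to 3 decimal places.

x̄ = 23.2000
Σ(xᵢ − x̄)² = 1234.8600 ⇒ m₂ = 308.71500
Σ(xᵢ − x̄)⁴ = 830229.1938 ⇒ m₄ = 207557.29845
m₂² = 95304.95123
g_2 = m₄/m₂² − 3 = 2.17782 − 3 ≈ -0.822

-0.822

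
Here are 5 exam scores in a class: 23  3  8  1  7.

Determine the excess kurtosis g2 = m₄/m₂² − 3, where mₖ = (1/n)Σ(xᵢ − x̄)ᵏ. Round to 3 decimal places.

x̄ = 8.4000
Σ(xᵢ − x̄)² = 299.2000 ⇒ m₂ = 59.84000
Σ(xᵢ − x̄)⁴ = 49290.0160 ⇒ m₄ = 9858.00320
m₂² = 3580.82560
g2 = m₄/m₂² − 3 = 2.75300 − 3 ≈ -0.247

-0.247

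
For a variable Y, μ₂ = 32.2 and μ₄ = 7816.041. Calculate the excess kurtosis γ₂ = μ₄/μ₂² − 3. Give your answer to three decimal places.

4.538

μ₂² = 32.2² = 1036.84000
μ₄/μ₂² = 7816.041 / 1036.84000 = 7.53833
γ₂ = 7.53833 − 3 ≈ 4.538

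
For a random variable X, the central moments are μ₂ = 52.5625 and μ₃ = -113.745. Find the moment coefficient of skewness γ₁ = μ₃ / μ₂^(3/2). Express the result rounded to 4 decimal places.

-0.2985

σ = √μ₂ = √52.5625 = 7.25000
σ³ = μ₂^(3/2) = 381.07813
γ₁ = μ₃/σ³ = -113.745 / 381.07813 ≈ -0.2985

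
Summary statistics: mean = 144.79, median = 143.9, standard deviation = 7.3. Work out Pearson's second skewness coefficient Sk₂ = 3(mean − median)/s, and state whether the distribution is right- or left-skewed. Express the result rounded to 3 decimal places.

0.366, right-skewed

Sk₂ = 3(144.79 − 143.9) / 7.3 = 3 × 0.8900 / 7.3
    = 2.6700 / 7.3 ≈ 0.366
Sk₂ > 0 ⇒ mean > median ⇒ right-skewed (positive skew).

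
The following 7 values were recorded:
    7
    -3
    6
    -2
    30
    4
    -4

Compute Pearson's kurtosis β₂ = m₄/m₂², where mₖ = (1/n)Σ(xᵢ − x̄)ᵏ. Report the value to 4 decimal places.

3.9258

x̄ = 5.4286
Σ(xᵢ − x̄)² = 823.7143 ⇒ m₂ = 117.67347
Σ(xᵢ − x̄)⁴ = 380525.4752 ⇒ m₄ = 54360.78217
m₂² = 13847.04540
β₂ = m₄/m₂² = 54360.78217 / 13847.04540 ≈ 3.9258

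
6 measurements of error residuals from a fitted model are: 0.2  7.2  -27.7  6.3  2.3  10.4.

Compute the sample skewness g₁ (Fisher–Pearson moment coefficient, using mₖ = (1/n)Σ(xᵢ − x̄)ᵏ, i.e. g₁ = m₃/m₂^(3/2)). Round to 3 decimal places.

-1.525

x̄ = (0.2 + 7.2 - 27.7 + 6.3 + 2.3 + 10.4) / 6 = -0.2167
deviations (xᵢ − x̄): 0.4167, 7.4167, -27.4833, 6.5167, 2.5167, 10.6167
Σ(xᵢ − x̄)² = 972.0283 ⇒ m₂ = 972.0283/6 = 162.00472
Σ(xᵢ − x̄)³ = -18861.7196 ⇒ m₃ = -18861.7196/6 = -3143.61993
m₂^(3/2) = 162.00472^(1.5) = 2062.01353
g₁ = m₃ / m₂^(3/2) = -3143.61993 / 2062.01353 ≈ -1.525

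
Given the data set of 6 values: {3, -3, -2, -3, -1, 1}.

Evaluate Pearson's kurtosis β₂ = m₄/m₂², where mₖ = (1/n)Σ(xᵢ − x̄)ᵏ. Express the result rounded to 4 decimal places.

x̄ = -0.8333
Σ(xᵢ − x̄)² = 28.8333 ⇒ m₂ = 4.80556
Σ(xᵢ − x̄)⁴ = 273.1528 ⇒ m₄ = 45.52546
m₂² = 23.09336
β₂ = m₄/m₂² = 45.52546 / 23.09336 ≈ 1.9714

1.9714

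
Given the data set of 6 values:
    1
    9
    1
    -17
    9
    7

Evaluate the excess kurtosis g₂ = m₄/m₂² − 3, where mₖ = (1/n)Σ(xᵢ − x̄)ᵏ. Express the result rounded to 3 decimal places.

x̄ = 1.6667
Σ(xᵢ − x̄)² = 485.3333 ⇒ m₂ = 80.88889
Σ(xᵢ − x̄)⁴ = 128007.1111 ⇒ m₄ = 21334.51852
m₂² = 6543.01235
g₂ = m₄/m₂² − 3 = 3.26066 − 3 ≈ 0.261

0.261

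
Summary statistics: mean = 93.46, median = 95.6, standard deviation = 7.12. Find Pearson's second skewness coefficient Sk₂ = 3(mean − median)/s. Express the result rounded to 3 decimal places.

Sk₂ = 3(93.46 − 95.6) / 7.12 = 3 × -2.1400 / 7.12
    = -6.4200 / 7.12 ≈ -0.902

-0.902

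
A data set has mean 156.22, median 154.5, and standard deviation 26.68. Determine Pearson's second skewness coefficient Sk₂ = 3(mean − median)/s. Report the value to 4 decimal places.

0.1934

Sk₂ = 3(156.22 − 154.5) / 26.68 = 3 × 1.7200 / 26.68
    = 5.1600 / 26.68 ≈ 0.1934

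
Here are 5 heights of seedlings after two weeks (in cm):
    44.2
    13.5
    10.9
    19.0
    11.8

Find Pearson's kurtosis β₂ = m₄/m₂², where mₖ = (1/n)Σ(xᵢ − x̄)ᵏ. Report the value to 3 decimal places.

x̄ = 19.8800
Σ(xᵢ − x̄)² = 778.8680 ⇒ m₂ = 155.77360
Σ(xᵢ − x̄)⁴ = 362250.4066 ⇒ m₄ = 72450.08133
m₂² = 24265.41446
β₂ = m₄/m₂² = 72450.08133 / 24265.41446 ≈ 2.986

2.986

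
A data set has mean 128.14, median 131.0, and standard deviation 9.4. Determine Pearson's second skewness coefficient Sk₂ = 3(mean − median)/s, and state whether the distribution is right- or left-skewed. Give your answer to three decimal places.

Sk₂ = 3(128.14 − 131.0) / 9.4 = 3 × -2.8600 / 9.4
    = -8.5800 / 9.4 ≈ -0.913
Sk₂ < 0 ⇒ mean < median ⇒ left-skewed (negative skew).

-0.913, left-skewed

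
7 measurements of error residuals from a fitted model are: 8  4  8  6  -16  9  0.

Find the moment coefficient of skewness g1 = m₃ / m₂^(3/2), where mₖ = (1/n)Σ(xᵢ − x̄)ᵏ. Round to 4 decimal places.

x̄ = (8 + 4 + 8 + 6 - 16 + 9 + 0) / 7 = 2.7143
deviations (xᵢ − x̄): 5.2857, 1.2857, 5.2857, 3.2857, -18.7143, 6.2857, -2.7143
Σ(xᵢ − x̄)² = 465.4286 ⇒ m₂ = 465.4286/7 = 66.48980
Σ(xᵢ − x̄)³ = -5992.8980 ⇒ m₃ = -5992.8980/7 = -856.12828
m₂^(3/2) = 66.48980^(1.5) = 542.16628
g1 = m₃ / m₂^(3/2) = -856.12828 / 542.16628 ≈ -1.5791

-1.5791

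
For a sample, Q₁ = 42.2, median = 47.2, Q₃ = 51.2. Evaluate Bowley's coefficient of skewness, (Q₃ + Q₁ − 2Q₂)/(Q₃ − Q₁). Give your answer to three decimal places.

numerator: Q₃ + Q₁ − 2Q₂ = 51.2 + 42.2 − 2×47.2 = -1.0000
denominator: Q₃ − Q₁ = 51.2 − 42.2 = 9.0000
Bowley skewness = -1.0000 / 9.0000 ≈ -0.111

-0.111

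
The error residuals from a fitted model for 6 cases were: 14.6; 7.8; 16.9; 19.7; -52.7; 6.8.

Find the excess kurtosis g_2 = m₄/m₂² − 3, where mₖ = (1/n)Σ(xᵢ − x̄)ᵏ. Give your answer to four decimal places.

0.9577

x̄ = 2.1833
Σ(xᵢ − x̄)² = 3742.6283 ⇒ m₂ = 623.77139
Σ(xᵢ − x̄)⁴ = 9239502.8895 ⇒ m₄ = 1539917.14826
m₂² = 389090.74560
g_2 = m₄/m₂² − 3 = 3.95773 − 3 ≈ 0.9577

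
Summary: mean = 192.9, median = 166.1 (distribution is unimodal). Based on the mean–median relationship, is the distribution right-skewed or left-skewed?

right-skewed

mean − median = 192.9 − 166.1 = 26.8
mean > median ⇒ the longer tail is on the right ⇒ right-skewed (positively skewed).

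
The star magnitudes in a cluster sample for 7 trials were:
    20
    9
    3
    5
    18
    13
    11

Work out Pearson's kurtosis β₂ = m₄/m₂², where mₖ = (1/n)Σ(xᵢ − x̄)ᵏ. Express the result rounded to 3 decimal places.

x̄ = 11.2857
Σ(xᵢ − x̄)² = 237.4286 ⇒ m₂ = 33.91837
Σ(xᵢ − x̄)⁴ = 14109.2886 ⇒ m₄ = 2015.61266
m₂² = 1150.45564
β₂ = m₄/m₂² = 2015.61266 / 1150.45564 ≈ 1.752

1.752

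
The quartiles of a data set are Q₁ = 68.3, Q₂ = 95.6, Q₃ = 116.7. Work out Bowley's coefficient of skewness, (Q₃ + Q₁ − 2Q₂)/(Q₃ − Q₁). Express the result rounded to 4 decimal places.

-0.1281

numerator: Q₃ + Q₁ − 2Q₂ = 116.7 + 68.3 − 2×95.6 = -6.2000
denominator: Q₃ − Q₁ = 116.7 − 68.3 = 48.4000
Bowley skewness = -6.2000 / 48.4000 ≈ -0.1281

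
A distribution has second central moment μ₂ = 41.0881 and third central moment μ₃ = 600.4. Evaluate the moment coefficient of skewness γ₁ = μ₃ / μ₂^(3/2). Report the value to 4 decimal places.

2.2796

σ = √μ₂ = √41.0881 = 6.41000
σ³ = μ₂^(3/2) = 263.37472
γ₁ = μ₃/σ³ = 600.4 / 263.37472 ≈ 2.2796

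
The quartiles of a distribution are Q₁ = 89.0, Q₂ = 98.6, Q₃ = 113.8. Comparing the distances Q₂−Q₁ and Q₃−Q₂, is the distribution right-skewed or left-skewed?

Q₂ − Q₁ = 9.6;  Q₃ − Q₂ = 15.2
Q₃ − Q₂ > Q₂ − Q₁ ⇒ the upper half is more spread out ⇒ right-skewed.

right-skewed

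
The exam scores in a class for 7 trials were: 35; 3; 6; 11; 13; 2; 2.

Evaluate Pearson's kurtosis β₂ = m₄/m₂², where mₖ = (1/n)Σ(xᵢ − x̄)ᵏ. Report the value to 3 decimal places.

x̄ = 10.2857
Σ(xᵢ − x̄)² = 827.4286 ⇒ m₂ = 118.20408
Σ(xᵢ − x̄)⁴ = 385707.6968 ⇒ m₄ = 55101.09954
m₂² = 13972.20491
β₂ = m₄/m₂² = 55101.09954 / 13972.20491 ≈ 3.944

3.944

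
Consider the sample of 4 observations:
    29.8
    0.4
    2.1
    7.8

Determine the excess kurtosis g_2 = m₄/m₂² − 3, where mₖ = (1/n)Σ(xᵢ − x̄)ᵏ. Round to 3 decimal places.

-0.823

x̄ = 10.0250
Σ(xᵢ − x̄)² = 551.4475 ⇒ m₂ = 137.86188
Σ(xᵢ − x̄)⁴ = 165471.9319 ⇒ m₄ = 41367.98298
m₂² = 19005.89658
g_2 = m₄/m₂² − 3 = 2.17659 − 3 ≈ -0.823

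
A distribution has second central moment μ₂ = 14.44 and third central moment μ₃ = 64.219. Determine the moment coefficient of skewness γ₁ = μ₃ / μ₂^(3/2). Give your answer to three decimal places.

σ = √μ₂ = √14.44 = 3.80000
σ³ = μ₂^(3/2) = 54.87200
γ₁ = μ₃/σ³ = 64.219 / 54.87200 ≈ 1.170

1.170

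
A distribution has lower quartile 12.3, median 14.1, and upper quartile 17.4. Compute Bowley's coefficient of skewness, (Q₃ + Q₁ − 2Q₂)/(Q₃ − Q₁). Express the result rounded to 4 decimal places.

0.2941

numerator: Q₃ + Q₁ − 2Q₂ = 17.4 + 12.3 − 2×14.1 = 1.5000
denominator: Q₃ − Q₁ = 17.4 − 12.3 = 5.1000
Bowley skewness = 1.5000 / 5.1000 ≈ 0.2941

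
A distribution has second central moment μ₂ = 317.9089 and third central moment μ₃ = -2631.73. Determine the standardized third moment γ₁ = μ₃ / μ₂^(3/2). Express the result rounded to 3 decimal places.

σ = √μ₂ = √317.9089 = 17.83000
σ³ = μ₂^(3/2) = 5668.31569
γ₁ = μ₃/σ³ = -2631.73 / 5668.31569 ≈ -0.464

-0.464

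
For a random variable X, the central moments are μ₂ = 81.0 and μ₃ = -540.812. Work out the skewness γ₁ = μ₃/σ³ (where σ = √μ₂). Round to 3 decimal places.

-0.742

σ = √μ₂ = √81.0 = 9.00000
σ³ = μ₂^(3/2) = 729.00000
γ₁ = μ₃/σ³ = -540.812 / 729.00000 ≈ -0.742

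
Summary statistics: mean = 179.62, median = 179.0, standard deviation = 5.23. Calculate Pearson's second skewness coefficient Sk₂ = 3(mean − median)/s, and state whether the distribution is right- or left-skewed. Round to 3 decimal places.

0.356, right-skewed

Sk₂ = 3(179.62 − 179.0) / 5.23 = 3 × 0.6200 / 5.23
    = 1.8600 / 5.23 ≈ 0.356
Sk₂ > 0 ⇒ mean > median ⇒ right-skewed (positive skew).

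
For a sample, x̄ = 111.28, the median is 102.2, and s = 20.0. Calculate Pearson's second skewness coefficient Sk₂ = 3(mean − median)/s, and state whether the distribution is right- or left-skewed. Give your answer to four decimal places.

1.3620, right-skewed

Sk₂ = 3(111.28 − 102.2) / 20.0 = 3 × 9.0800 / 20.0
    = 27.2400 / 20.0 ≈ 1.3620
Sk₂ > 0 ⇒ mean > median ⇒ right-skewed (positive skew).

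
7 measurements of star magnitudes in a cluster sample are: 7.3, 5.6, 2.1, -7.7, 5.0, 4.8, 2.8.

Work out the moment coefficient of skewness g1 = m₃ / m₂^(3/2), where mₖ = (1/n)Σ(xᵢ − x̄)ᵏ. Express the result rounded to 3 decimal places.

x̄ = (7.3 + 5.6 + 2.1 - 7.7 + 5.0 + 4.8 + 2.8) / 7 = 2.8429
deviations (xᵢ − x̄): 4.4571, 2.7571, -0.7429, -10.5429, 2.1571, 1.9571, -0.0429
Σ(xᵢ − x̄)² = 147.6571 ⇒ m₂ = 147.6571/7 = 21.09388
Σ(xᵢ − x̄)³ = -1045.2280 ⇒ m₃ = -1045.2280/7 = -149.31829
m₂^(3/2) = 21.09388^(1.5) = 96.88011
g1 = m₃ / m₂^(3/2) = -149.31829 / 96.88011 ≈ -1.541

-1.541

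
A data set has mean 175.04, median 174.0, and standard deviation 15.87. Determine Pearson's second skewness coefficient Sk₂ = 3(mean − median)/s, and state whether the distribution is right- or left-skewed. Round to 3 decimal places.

0.197, right-skewed

Sk₂ = 3(175.04 − 174.0) / 15.87 = 3 × 1.0400 / 15.87
    = 3.1200 / 15.87 ≈ 0.197
Sk₂ > 0 ⇒ mean > median ⇒ right-skewed (positive skew).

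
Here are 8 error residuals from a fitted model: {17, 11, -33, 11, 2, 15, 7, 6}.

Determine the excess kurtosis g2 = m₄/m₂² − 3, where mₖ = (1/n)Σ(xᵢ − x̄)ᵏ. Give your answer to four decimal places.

x̄ = 4.5000
Σ(xᵢ − x̄)² = 1772.0000 ⇒ m₂ = 221.50000
Σ(xᵢ − x̄)⁴ = 2017761.5000 ⇒ m₄ = 252220.18750
m₂² = 49062.25000
g2 = m₄/m₂² − 3 = 5.14082 − 3 ≈ 2.1408

2.1408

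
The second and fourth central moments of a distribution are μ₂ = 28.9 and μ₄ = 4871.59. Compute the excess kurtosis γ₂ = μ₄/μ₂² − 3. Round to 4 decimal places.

μ₂² = 28.9² = 835.21000
μ₄/μ₂² = 4871.59 / 835.21000 = 5.83277
γ₂ = 5.83277 − 3 ≈ 2.8328

2.8328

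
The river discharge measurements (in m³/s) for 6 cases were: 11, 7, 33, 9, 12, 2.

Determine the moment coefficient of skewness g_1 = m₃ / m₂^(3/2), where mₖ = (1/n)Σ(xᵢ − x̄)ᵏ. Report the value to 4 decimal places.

x̄ = (11 + 7 + 33 + 9 + 12 + 2) / 6 = 12.3333
deviations (xᵢ − x̄): -1.3333, -5.3333, 20.6667, -3.3333, -0.3333, -10.3333
Σ(xᵢ − x̄)² = 575.3333 ⇒ m₂ = 575.3333/6 = 95.88889
Σ(xᵢ − x̄)³ = 7532.4444 ⇒ m₃ = 7532.4444/6 = 1255.40741
m₂^(3/2) = 95.88889^(1.5) = 938.97154
g_1 = m₃ / m₂^(3/2) = 1255.40741 / 938.97154 ≈ 1.3370

1.3370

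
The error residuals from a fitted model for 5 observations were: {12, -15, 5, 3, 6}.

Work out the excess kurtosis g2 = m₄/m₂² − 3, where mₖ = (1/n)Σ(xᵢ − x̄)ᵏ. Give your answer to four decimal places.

-0.1808

x̄ = 2.2000
Σ(xᵢ − x̄)² = 414.8000 ⇒ m₂ = 82.96000
Σ(xᵢ − x̄)⁴ = 97015.3760 ⇒ m₄ = 19403.07520
m₂² = 6882.36160
g2 = m₄/m₂² − 3 = 2.81925 − 3 ≈ -0.1808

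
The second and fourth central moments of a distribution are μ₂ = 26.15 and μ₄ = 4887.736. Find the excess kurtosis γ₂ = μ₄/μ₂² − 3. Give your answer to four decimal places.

μ₂² = 26.15² = 683.82250
μ₄/μ₂² = 4887.736 / 683.82250 = 7.14767
γ₂ = 7.14767 − 3 ≈ 4.1477

4.1477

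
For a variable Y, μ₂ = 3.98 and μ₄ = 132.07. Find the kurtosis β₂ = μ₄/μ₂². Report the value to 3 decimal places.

8.338

μ₂² = 3.98² = 15.84040
μ₄/μ₂² = 132.07 / 15.84040 = 8.33754
β₂ ≈ 8.338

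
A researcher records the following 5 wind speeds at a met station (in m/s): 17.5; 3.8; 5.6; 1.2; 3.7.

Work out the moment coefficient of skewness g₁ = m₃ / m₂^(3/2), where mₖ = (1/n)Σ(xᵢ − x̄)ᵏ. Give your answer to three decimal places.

x̄ = (17.5 + 3.8 + 5.6 + 1.2 + 3.7) / 5 = 6.3600
deviations (xᵢ − x̄): 11.1400, -2.5600, -0.7600, -5.1600, -2.6600
Σ(xᵢ − x̄)² = 164.9320 ⇒ m₂ = 164.9320/5 = 32.98640
Σ(xᵢ − x̄)³ = 1209.0442 ⇒ m₃ = 1209.0442/5 = 241.80883
m₂^(3/2) = 32.98640^(1.5) = 189.45339
g₁ = m₃ / m₂^(3/2) = 241.80883 / 189.45339 ≈ 1.276

1.276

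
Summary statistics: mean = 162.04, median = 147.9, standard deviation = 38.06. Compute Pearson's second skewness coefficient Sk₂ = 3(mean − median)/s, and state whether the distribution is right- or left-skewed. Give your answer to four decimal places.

1.1146, right-skewed

Sk₂ = 3(162.04 − 147.9) / 38.06 = 3 × 14.1400 / 38.06
    = 42.4200 / 38.06 ≈ 1.1146
Sk₂ > 0 ⇒ mean > median ⇒ right-skewed (positive skew).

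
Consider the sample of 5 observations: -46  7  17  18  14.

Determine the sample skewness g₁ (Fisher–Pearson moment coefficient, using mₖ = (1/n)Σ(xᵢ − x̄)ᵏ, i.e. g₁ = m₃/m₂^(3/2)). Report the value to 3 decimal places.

-1.410

x̄ = (-46 + 7 + 17 + 18 + 14) / 5 = 2.0000
deviations (xᵢ − x̄): -48.0000, 5.0000, 15.0000, 16.0000, 12.0000
Σ(xᵢ − x̄)² = 2954.0000 ⇒ m₂ = 2954.0000/5 = 590.80000
Σ(xᵢ − x̄)³ = -101268.0000 ⇒ m₃ = -101268.0000/5 = -20253.60000
m₂^(3/2) = 590.80000^(1.5) = 14360.20798
g₁ = m₃ / m₂^(3/2) = -20253.60000 / 14360.20798 ≈ -1.410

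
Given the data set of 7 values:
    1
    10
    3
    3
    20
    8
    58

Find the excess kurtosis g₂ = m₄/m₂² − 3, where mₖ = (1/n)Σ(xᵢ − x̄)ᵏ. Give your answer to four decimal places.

x̄ = 14.7143
Σ(xᵢ − x̄)² = 2431.4286 ⇒ m₂ = 347.34694
Σ(xᵢ − x̄)⁴ = 3586918.4723 ⇒ m₄ = 512416.92461
m₂² = 120649.89588
g₂ = m₄/m₂² − 3 = 4.24714 − 3 ≈ 1.2471

1.2471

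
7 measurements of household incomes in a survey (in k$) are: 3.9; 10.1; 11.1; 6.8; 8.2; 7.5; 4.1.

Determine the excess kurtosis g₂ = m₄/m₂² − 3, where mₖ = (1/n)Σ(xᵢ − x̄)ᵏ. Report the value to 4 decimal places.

x̄ = 7.3857
Σ(xᵢ − x̄)² = 45.1286 ⇒ m₂ = 6.44694
Σ(xᵢ − x̄)⁴ = 509.3420 ⇒ m₄ = 72.76314
m₂² = 41.56302
g₂ = m₄/m₂² − 3 = 1.75067 − 3 ≈ -1.2493

-1.2493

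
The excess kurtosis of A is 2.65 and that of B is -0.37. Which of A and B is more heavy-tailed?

A

Higher excess kurtosis ⇒ heavier tails relative to the normal distribution.
2.65 vs -0.37: the larger is 2.65, so A has heavier tails. (A is leptokurtic — heavier-than-normal tails; the other is platykurtic.)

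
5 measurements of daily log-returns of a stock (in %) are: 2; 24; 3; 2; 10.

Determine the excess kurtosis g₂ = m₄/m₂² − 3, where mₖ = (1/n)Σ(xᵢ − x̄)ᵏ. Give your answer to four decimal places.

x̄ = 8.2000
Σ(xᵢ − x̄)² = 356.8000 ⇒ m₂ = 71.36000
Σ(xᵢ − x̄)⁴ = 66017.0560 ⇒ m₄ = 13203.41120
m₂² = 5092.24960
g₂ = m₄/m₂² − 3 = 2.59284 − 3 ≈ -0.4072

-0.4072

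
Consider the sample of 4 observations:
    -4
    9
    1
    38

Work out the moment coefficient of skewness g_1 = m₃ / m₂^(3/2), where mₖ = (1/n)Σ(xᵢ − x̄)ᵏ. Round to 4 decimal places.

x̄ = (-4 + 9 + 1 + 38) / 4 = 11.0000
deviations (xᵢ − x̄): -15.0000, -2.0000, -10.0000, 27.0000
Σ(xᵢ − x̄)² = 1058.0000 ⇒ m₂ = 1058.0000/4 = 264.50000
Σ(xᵢ − x̄)³ = 15300.0000 ⇒ m₃ = 15300.0000/4 = 3825.00000
m₂^(3/2) = 264.50000^(1.5) = 4301.68410
g_1 = m₃ / m₂^(3/2) = 3825.00000 / 4301.68410 ≈ 0.8892

0.8892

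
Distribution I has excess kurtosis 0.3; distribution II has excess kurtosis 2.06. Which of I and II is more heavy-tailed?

Higher excess kurtosis ⇒ heavier tails relative to the normal distribution.
0.3 vs 2.06: the larger is 2.06, so II has heavier tails.

II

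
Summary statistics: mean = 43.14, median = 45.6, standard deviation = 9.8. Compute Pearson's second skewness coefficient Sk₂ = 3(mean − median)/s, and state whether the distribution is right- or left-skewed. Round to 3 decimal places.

-0.753, left-skewed

Sk₂ = 3(43.14 − 45.6) / 9.8 = 3 × -2.4600 / 9.8
    = -7.3800 / 9.8 ≈ -0.753
Sk₂ < 0 ⇒ mean < median ⇒ left-skewed (negative skew).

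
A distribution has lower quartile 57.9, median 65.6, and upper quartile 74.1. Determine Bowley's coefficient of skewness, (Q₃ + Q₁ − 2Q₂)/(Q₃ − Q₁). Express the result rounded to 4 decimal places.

numerator: Q₃ + Q₁ − 2Q₂ = 74.1 + 57.9 − 2×65.6 = 0.8000
denominator: Q₃ − Q₁ = 74.1 − 57.9 = 16.2000
Bowley skewness = 0.8000 / 16.2000 ≈ 0.0494

0.0494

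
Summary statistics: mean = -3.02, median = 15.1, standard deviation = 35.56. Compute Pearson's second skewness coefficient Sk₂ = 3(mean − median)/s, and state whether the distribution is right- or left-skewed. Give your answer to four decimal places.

Sk₂ = 3(-3.02 − 15.1) / 35.56 = 3 × -18.1200 / 35.56
    = -54.3600 / 35.56 ≈ -1.5287
Sk₂ < 0 ⇒ mean < median ⇒ left-skewed (negative skew).

-1.5287, left-skewed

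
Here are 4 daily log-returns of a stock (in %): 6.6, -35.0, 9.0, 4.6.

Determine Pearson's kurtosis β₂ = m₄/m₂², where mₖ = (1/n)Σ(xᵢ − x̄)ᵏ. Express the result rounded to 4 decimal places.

2.3140

x̄ = -3.7000
Σ(xᵢ − x̄)² = 1315.9600 ⇒ m₂ = 328.99000
Σ(xᵢ − x̄)⁴ = 1001807.8804 ⇒ m₄ = 250451.97010
m₂² = 108234.42010
β₂ = m₄/m₂² = 250451.97010 / 108234.42010 ≈ 2.3140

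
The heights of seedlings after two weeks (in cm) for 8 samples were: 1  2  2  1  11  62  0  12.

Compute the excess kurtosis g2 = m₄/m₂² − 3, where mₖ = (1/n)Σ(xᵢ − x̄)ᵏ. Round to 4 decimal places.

2.5719

x̄ = 11.3750
Σ(xᵢ − x̄)² = 3083.8750 ⇒ m₂ = 385.48438
Σ(xᵢ − x̄)⁴ = 6623772.9941 ⇒ m₄ = 827971.62427
m₂² = 148598.20337
g2 = m₄/m₂² − 3 = 5.57188 − 3 ≈ 2.5719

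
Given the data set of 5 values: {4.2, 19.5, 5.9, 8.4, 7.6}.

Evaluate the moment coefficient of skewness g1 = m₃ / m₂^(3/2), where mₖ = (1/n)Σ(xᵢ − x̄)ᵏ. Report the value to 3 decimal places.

1.230

x̄ = (4.2 + 19.5 + 5.9 + 8.4 + 7.6) / 5 = 9.1200
deviations (xᵢ − x̄): -4.9200, 10.3800, -3.2200, -0.7200, -1.5200
Σ(xᵢ − x̄)² = 145.1480 ⇒ m₂ = 145.1480/5 = 29.02960
Σ(xᵢ − x̄)³ = 962.0201 ⇒ m₃ = 962.0201/5 = 192.40402
m₂^(3/2) = 29.02960^(1.5) = 156.40894
g1 = m₃ / m₂^(3/2) = 192.40402 / 156.40894 ≈ 1.230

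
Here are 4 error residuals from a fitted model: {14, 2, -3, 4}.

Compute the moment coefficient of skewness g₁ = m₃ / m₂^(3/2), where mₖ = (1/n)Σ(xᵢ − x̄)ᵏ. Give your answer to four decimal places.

0.5661

x̄ = (14 + 2 - 3 + 4) / 4 = 4.2500
deviations (xᵢ − x̄): 9.7500, -2.2500, -7.2500, -0.2500
Σ(xᵢ − x̄)² = 152.7500 ⇒ m₂ = 152.7500/4 = 38.18750
Σ(xᵢ − x̄)³ = 534.3750 ⇒ m₃ = 534.3750/4 = 133.59375
m₂^(3/2) = 38.18750^(1.5) = 235.98361
g₁ = m₃ / m₂^(3/2) = 133.59375 / 235.98361 ≈ 0.5661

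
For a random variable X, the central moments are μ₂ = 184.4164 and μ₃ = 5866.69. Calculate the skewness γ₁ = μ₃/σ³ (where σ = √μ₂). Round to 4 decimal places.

2.3426

σ = √μ₂ = √184.4164 = 13.58000
σ³ = μ₂^(3/2) = 2504.37471
γ₁ = μ₃/σ³ = 5866.69 / 2504.37471 ≈ 2.3426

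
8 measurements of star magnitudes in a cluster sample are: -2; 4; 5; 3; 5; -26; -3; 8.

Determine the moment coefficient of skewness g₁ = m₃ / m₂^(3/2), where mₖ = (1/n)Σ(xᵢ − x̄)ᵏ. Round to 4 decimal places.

-1.7836

x̄ = (-2 + 4 + 5 + 3 + 5 - 26 - 3 + 8) / 8 = -0.7500
deviations (xᵢ − x̄): -1.2500, 4.7500, 5.7500, 3.7500, 5.7500, -25.2500, -2.2500, 8.7500
Σ(xᵢ − x̄)² = 823.5000 ⇒ m₂ = 823.5000/8 = 102.93750
Σ(xᵢ − x̄)³ = -14901.7500 ⇒ m₃ = -14901.7500/8 = -1862.71875
m₂^(3/2) = 102.93750^(1.5) = 1044.38452
g₁ = m₃ / m₂^(3/2) = -1862.71875 / 1044.38452 ≈ -1.7836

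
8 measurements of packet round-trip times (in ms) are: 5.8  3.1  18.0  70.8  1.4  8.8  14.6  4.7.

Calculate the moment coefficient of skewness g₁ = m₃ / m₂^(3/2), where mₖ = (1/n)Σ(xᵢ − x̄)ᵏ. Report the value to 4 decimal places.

2.0025

x̄ = (5.8 + 3.1 + 18.0 + 70.8 + 1.4 + 8.8 + 14.6 + 4.7) / 8 = 15.9000
deviations (xᵢ − x̄): -10.1000, -12.8000, 2.1000, 54.9000, -14.5000, -7.1000, -1.3000, -11.2000
Σ(xᵢ − x̄)² = 3672.0600 ⇒ m₂ = 3672.0600/8 = 459.00750
Σ(xᵢ − x̄)³ = 157537.2960 ⇒ m₃ = 157537.2960/8 = 19692.16200
m₂^(3/2) = 459.00750^(1.5) = 9833.98797
g₁ = m₃ / m₂^(3/2) = 19692.16200 / 9833.98797 ≈ 2.0025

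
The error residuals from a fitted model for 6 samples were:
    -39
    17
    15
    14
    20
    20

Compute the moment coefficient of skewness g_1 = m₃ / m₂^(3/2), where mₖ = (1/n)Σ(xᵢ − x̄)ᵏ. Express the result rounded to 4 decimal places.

-1.7425

x̄ = (-39 + 17 + 15 + 14 + 20 + 20) / 6 = 7.8333
deviations (xᵢ − x̄): -46.8333, 9.1667, 7.1667, 6.1667, 12.1667, 12.1667
Σ(xᵢ − x̄)² = 2662.8333 ⇒ m₂ = 2662.8333/6 = 443.80556
Σ(xᵢ − x̄)³ = -97747.5556 ⇒ m₃ = -97747.5556/6 = -16291.25926
m₂^(3/2) = 443.80556^(1.5) = 9349.51541
g_1 = m₃ / m₂^(3/2) = -16291.25926 / 9349.51541 ≈ -1.7425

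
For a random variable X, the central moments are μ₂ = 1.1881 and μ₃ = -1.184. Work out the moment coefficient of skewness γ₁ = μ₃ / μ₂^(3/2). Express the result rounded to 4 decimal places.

-0.9143

σ = √μ₂ = √1.1881 = 1.09000
σ³ = μ₂^(3/2) = 1.29503
γ₁ = μ₃/σ³ = -1.184 / 1.29503 ≈ -0.9143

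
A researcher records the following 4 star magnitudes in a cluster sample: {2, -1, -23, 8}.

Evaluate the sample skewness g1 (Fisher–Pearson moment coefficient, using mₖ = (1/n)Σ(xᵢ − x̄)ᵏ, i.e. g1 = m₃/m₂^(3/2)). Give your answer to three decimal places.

-0.888

x̄ = (2 - 1 - 23 + 8) / 4 = -3.5000
deviations (xᵢ − x̄): 5.5000, 2.5000, -19.5000, 11.5000
Σ(xᵢ − x̄)² = 549.0000 ⇒ m₂ = 549.0000/4 = 137.25000
Σ(xᵢ − x̄)³ = -5712.0000 ⇒ m₃ = -5712.0000/4 = -1428.00000
m₂^(3/2) = 137.25000^(1.5) = 1607.93515
g1 = m₃ / m₂^(3/2) = -1428.00000 / 1607.93515 ≈ -0.888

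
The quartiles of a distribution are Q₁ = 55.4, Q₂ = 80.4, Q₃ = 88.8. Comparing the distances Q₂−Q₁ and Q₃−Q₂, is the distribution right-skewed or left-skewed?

left-skewed

Q₂ − Q₁ = 25.0;  Q₃ − Q₂ = 8.4
Q₂ − Q₁ > Q₃ − Q₂ ⇒ the lower half is more spread out ⇒ left-skewed.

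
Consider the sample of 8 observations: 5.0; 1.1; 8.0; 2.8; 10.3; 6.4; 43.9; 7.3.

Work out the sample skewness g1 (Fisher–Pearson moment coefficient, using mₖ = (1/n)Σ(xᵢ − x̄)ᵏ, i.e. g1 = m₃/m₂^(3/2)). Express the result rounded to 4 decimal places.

x̄ = (5.0 + 1.1 + 8.0 + 2.8 + 10.3 + 6.4 + 43.9 + 7.3) / 8 = 10.6000
deviations (xᵢ − x̄): -5.6000, -9.5000, -2.6000, -7.8000, -0.3000, -4.2000, 33.3000, -3.3000
Σ(xᵢ − x̄)² = 1326.7200 ⇒ m₂ = 1326.7200/8 = 165.84000
Σ(xᵢ − x̄)³ = 35290.8660 ⇒ m₃ = 35290.8660/8 = 4411.35825
m₂^(3/2) = 165.84000^(1.5) = 2135.66895
g1 = m₃ / m₂^(3/2) = 4411.35825 / 2135.66895 ≈ 2.0656

2.0656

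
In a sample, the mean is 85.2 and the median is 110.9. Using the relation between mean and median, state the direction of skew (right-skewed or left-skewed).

left-skewed

mean − median = 85.2 − 110.9 = -25.7
mean < median ⇒ the longer tail is on the left ⇒ left-skewed (negatively skewed).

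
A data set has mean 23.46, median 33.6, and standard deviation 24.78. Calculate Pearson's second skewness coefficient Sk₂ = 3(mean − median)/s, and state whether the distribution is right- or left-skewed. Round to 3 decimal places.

-1.228, left-skewed

Sk₂ = 3(23.46 − 33.6) / 24.78 = 3 × -10.1400 / 24.78
    = -30.4200 / 24.78 ≈ -1.228
Sk₂ < 0 ⇒ mean < median ⇒ left-skewed (negative skew).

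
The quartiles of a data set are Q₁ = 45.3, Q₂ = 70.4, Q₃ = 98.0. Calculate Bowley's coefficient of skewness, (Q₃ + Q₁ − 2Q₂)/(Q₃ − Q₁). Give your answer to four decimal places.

0.0474

numerator: Q₃ + Q₁ − 2Q₂ = 98.0 + 45.3 − 2×70.4 = 2.5000
denominator: Q₃ − Q₁ = 98.0 − 45.3 = 52.7000
Bowley skewness = 2.5000 / 52.7000 ≈ 0.0474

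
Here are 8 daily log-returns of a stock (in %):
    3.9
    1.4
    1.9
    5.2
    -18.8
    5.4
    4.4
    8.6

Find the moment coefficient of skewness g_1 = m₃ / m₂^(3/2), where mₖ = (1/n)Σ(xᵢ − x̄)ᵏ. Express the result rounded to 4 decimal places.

x̄ = (3.9 + 1.4 + 1.9 + 5.2 - 18.8 + 5.4 + 4.4 + 8.6) / 8 = 1.5000
deviations (xᵢ − x̄): 2.4000, -0.1000, 0.4000, 3.7000, -20.3000, 3.9000, 2.9000, 7.1000
Σ(xᵢ − x̄)² = 505.7400 ⇒ m₂ = 505.7400/8 = 63.21750
Σ(xᵢ − x̄)³ = -7859.2680 ⇒ m₃ = -7859.2680/8 = -982.40850
m₂^(3/2) = 63.21750^(1.5) = 502.63876
g_1 = m₃ / m₂^(3/2) = -982.40850 / 502.63876 ≈ -1.9545

-1.9545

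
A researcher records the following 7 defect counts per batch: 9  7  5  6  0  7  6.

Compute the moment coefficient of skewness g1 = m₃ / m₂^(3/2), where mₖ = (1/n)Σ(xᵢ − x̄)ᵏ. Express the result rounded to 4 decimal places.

x̄ = (9 + 7 + 5 + 6 + 0 + 7 + 6) / 7 = 5.7143
deviations (xᵢ − x̄): 3.2857, 1.2857, -0.7143, 0.2857, -5.7143, 1.2857, 0.2857
Σ(xᵢ − x̄)² = 47.4286 ⇒ m₂ = 47.4286/7 = 6.77551
Σ(xᵢ − x̄)³ = -147.1837 ⇒ m₃ = -147.1837/7 = -21.02624
m₂^(3/2) = 6.77551^(1.5) = 17.63652
g1 = m₃ / m₂^(3/2) = -21.02624 / 17.63652 ≈ -1.1922

-1.1922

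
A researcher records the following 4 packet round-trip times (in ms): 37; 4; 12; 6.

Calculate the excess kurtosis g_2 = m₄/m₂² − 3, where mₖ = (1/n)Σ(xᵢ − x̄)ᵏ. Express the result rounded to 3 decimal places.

-0.809

x̄ = 14.7500
Σ(xᵢ − x̄)² = 694.7500 ⇒ m₂ = 173.68750
Σ(xᵢ − x̄)⁴ = 264360.5781 ⇒ m₄ = 66090.14453
m₂² = 30167.34766
g_2 = m₄/m₂² − 3 = 2.19078 − 3 ≈ -0.809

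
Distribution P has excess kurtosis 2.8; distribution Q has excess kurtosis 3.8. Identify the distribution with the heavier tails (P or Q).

Q

Higher excess kurtosis ⇒ heavier tails relative to the normal distribution.
2.8 vs 3.8: the larger is 3.8, so Q has heavier tails.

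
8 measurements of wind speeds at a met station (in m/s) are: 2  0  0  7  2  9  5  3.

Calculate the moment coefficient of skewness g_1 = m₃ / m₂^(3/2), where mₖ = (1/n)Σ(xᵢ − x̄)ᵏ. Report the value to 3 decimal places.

0.533

x̄ = (2 + 0 + 0 + 7 + 2 + 9 + 5 + 3) / 8 = 3.5000
deviations (xᵢ − x̄): -1.5000, -3.5000, -3.5000, 3.5000, -1.5000, 5.5000, 1.5000, -0.5000
Σ(xᵢ − x̄)² = 74.0000 ⇒ m₂ = 74.0000/8 = 9.25000
Σ(xᵢ − x̄)³ = 120.0000 ⇒ m₃ = 120.0000/8 = 15.00000
m₂^(3/2) = 9.25000^(1.5) = 28.13278
g_1 = m₃ / m₂^(3/2) = 15.00000 / 28.13278 ≈ 0.533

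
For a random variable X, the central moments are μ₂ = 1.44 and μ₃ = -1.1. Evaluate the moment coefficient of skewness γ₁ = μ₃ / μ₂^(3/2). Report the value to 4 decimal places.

σ = √μ₂ = √1.44 = 1.20000
σ³ = μ₂^(3/2) = 1.72800
γ₁ = μ₃/σ³ = -1.1 / 1.72800 ≈ -0.6366

-0.6366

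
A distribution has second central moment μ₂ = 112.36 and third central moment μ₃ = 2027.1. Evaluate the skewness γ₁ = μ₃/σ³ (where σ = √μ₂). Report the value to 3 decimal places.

σ = √μ₂ = √112.36 = 10.60000
σ³ = μ₂^(3/2) = 1191.01600
γ₁ = μ₃/σ³ = 2027.1 / 1191.01600 ≈ 1.702

1.702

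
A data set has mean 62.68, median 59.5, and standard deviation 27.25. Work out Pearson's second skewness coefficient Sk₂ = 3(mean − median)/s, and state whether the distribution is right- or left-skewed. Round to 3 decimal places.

0.350, right-skewed

Sk₂ = 3(62.68 − 59.5) / 27.25 = 3 × 3.1800 / 27.25
    = 9.5400 / 27.25 ≈ 0.350
Sk₂ > 0 ⇒ mean > median ⇒ right-skewed (positive skew).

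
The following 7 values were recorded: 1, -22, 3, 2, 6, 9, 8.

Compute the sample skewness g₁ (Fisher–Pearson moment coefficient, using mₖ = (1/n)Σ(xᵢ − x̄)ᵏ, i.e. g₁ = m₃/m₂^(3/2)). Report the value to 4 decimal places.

-1.6977

x̄ = (1 - 22 + 3 + 2 + 6 + 9 + 8) / 7 = 1.0000
deviations (xᵢ − x̄): 0.0000, -23.0000, 2.0000, 1.0000, 5.0000, 8.0000, 7.0000
Σ(xᵢ − x̄)² = 672.0000 ⇒ m₂ = 672.0000/7 = 96.00000
Σ(xᵢ − x̄)³ = -11178.0000 ⇒ m₃ = -11178.0000/7 = -1596.85714
m₂^(3/2) = 96.00000^(1.5) = 940.60406
g₁ = m₃ / m₂^(3/2) = -1596.85714 / 940.60406 ≈ -1.6977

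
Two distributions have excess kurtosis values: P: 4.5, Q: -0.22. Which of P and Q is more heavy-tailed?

Higher excess kurtosis ⇒ heavier tails relative to the normal distribution.
4.5 vs -0.22: the larger is 4.5, so P has heavier tails. (P is leptokurtic — heavier-than-normal tails; the other is platykurtic.)

P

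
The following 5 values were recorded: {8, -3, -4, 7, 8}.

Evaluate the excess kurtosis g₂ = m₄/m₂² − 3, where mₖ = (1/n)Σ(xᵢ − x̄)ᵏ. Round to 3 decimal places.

-1.805

x̄ = 3.2000
Σ(xᵢ − x̄)² = 150.8000 ⇒ m₂ = 30.16000
Σ(xᵢ − x̄)⁴ = 5435.2160 ⇒ m₄ = 1087.04320
m₂² = 909.62560
g₂ = m₄/m₂² − 3 = 1.19504 − 3 ≈ -1.805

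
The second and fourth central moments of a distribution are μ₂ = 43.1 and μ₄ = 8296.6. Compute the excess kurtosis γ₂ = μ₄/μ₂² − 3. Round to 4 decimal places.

μ₂² = 43.1² = 1857.61000
μ₄/μ₂² = 8296.6 / 1857.61000 = 4.46628
γ₂ = 4.46628 − 3 ≈ 1.4663

1.4663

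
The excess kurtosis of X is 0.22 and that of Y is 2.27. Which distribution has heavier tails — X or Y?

Y

Higher excess kurtosis ⇒ heavier tails relative to the normal distribution.
0.22 vs 2.27: the larger is 2.27, so Y has heavier tails.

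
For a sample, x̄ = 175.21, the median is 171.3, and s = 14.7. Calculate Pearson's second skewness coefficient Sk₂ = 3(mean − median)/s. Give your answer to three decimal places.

0.798

Sk₂ = 3(175.21 − 171.3) / 14.7 = 3 × 3.9100 / 14.7
    = 11.7300 / 14.7 ≈ 0.798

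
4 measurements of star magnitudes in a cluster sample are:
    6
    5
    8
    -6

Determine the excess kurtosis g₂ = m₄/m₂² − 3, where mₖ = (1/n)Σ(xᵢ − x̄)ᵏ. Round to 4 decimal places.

-0.7601

x̄ = 3.2500
Σ(xᵢ − x̄)² = 118.7500 ⇒ m₂ = 29.68750
Σ(xᵢ − x̄)⁴ = 7896.5781 ⇒ m₄ = 1974.14453
m₂² = 881.34766
g₂ = m₄/m₂² − 3 = 2.23992 − 3 ≈ -0.7601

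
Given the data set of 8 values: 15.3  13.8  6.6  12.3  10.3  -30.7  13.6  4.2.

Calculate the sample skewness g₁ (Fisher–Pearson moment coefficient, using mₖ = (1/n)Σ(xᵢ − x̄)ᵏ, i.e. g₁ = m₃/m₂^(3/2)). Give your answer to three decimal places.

x̄ = (15.3 + 13.8 + 6.6 + 12.3 + 10.3 - 30.7 + 13.6 + 4.2) / 8 = 5.6750
deviations (xᵢ − x̄): 9.6250, 8.1250, 0.9250, 6.6250, 4.6250, -36.3750, 7.9250, -1.4750
Σ(xᵢ − x̄)² = 1612.9150 ⇒ m₂ = 1612.9150/8 = 201.61438
Σ(xᵢ − x̄)³ = -45816.1733 ⇒ m₃ = -45816.1733/8 = -5727.02166
m₂^(3/2) = 201.61438^(1.5) = 2862.74220
g₁ = m₃ / m₂^(3/2) = -5727.02166 / 2862.74220 ≈ -2.001

-2.001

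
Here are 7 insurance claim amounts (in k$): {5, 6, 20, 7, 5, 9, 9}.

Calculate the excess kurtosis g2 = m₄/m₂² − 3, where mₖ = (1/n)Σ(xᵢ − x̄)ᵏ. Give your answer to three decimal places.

x̄ = 8.7143
Σ(xᵢ − x̄)² = 165.4286 ⇒ m₂ = 23.63265
Σ(xᵢ − x̄)⁴ = 16666.0233 ⇒ m₄ = 2380.86047
m₂² = 558.50229
g2 = m₄/m₂² − 3 = 4.26294 − 3 ≈ 1.263

1.263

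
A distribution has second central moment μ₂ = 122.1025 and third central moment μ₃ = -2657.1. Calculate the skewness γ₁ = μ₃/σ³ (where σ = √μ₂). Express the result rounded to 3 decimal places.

σ = √μ₂ = √122.1025 = 11.05000
σ³ = μ₂^(3/2) = 1349.23263
γ₁ = μ₃/σ³ = -2657.1 / 1349.23263 ≈ -1.969

-1.969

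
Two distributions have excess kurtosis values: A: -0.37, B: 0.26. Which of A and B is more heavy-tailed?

B

Higher excess kurtosis ⇒ heavier tails relative to the normal distribution.
-0.37 vs 0.26: the larger is 0.26, so B has heavier tails. (B is leptokurtic — heavier-than-normal tails; the other is platykurtic.)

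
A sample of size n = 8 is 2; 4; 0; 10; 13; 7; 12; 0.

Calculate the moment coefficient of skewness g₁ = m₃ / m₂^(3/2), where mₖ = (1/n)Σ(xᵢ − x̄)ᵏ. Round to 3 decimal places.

x̄ = (2 + 4 + 0 + 10 + 13 + 7 + 12 + 0) / 8 = 6.0000
deviations (xᵢ − x̄): -4.0000, -2.0000, -6.0000, 4.0000, 7.0000, 1.0000, 6.0000, -6.0000
Σ(xᵢ − x̄)² = 194.0000 ⇒ m₂ = 194.0000/8 = 24.25000
Σ(xᵢ − x̄)³ = 120.0000 ⇒ m₃ = 120.0000/8 = 15.00000
m₂^(3/2) = 24.25000^(1.5) = 119.41740
g₁ = m₃ / m₂^(3/2) = 15.00000 / 119.41740 ≈ 0.126

0.126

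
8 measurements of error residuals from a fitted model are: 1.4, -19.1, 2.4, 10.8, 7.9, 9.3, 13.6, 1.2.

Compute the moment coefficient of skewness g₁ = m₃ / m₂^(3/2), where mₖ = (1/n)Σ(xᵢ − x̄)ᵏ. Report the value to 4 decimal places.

-1.3954

x̄ = (1.4 - 19.1 + 2.4 + 10.8 + 7.9 + 9.3 + 13.6 + 1.2) / 8 = 3.4375
deviations (xᵢ − x̄): -2.0375, -22.5375, -1.0375, 7.3625, 4.4625, 5.8625, 10.1625, -2.2375
Σ(xᵢ − x̄)² = 729.9388 ⇒ m₂ = 729.9388/8 = 91.24234
Σ(xᵢ − x̄)³ = -9729.4555 ⇒ m₃ = -9729.4555/8 = -1216.18194
m₂^(3/2) = 91.24234^(1.5) = 871.55470
g₁ = m₃ / m₂^(3/2) = -1216.18194 / 871.55470 ≈ -1.3954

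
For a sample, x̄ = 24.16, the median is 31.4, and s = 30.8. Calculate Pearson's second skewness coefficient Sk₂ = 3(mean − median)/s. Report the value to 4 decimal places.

-0.7052

Sk₂ = 3(24.16 − 31.4) / 30.8 = 3 × -7.2400 / 30.8
    = -21.7200 / 30.8 ≈ -0.7052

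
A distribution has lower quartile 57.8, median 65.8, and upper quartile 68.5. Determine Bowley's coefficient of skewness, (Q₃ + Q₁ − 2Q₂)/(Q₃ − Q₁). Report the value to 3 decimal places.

numerator: Q₃ + Q₁ − 2Q₂ = 68.5 + 57.8 − 2×65.8 = -5.3000
denominator: Q₃ − Q₁ = 68.5 − 57.8 = 10.7000
Bowley skewness = -5.3000 / 10.7000 ≈ -0.495

-0.495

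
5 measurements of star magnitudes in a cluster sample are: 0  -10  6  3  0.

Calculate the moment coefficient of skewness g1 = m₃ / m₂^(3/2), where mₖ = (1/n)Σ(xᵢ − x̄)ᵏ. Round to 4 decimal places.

-0.8599

x̄ = (0 - 10 + 6 + 3 + 0) / 5 = -0.2000
deviations (xᵢ − x̄): 0.2000, -9.8000, 6.2000, 3.2000, 0.2000
Σ(xᵢ − x̄)² = 144.8000 ⇒ m₂ = 144.8000/5 = 28.96000
Σ(xᵢ − x̄)³ = -670.0800 ⇒ m₃ = -670.0800/5 = -134.01600
m₂^(3/2) = 28.96000^(1.5) = 155.84678
g1 = m₃ / m₂^(3/2) = -134.01600 / 155.84678 ≈ -0.8599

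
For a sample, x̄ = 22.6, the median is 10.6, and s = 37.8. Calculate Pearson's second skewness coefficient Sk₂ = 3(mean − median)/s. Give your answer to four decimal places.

Sk₂ = 3(22.6 − 10.6) / 37.8 = 3 × 12.0000 / 37.8
    = 36.0000 / 37.8 ≈ 0.9524

0.9524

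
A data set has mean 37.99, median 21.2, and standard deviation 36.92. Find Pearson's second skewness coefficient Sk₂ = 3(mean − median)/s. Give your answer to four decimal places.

1.3643

Sk₂ = 3(37.99 − 21.2) / 36.92 = 3 × 16.7900 / 36.92
    = 50.3700 / 36.92 ≈ 1.3643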